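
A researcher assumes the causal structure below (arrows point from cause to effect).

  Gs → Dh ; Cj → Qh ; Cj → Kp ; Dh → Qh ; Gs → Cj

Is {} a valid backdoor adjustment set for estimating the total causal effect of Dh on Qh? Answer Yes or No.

No

Backdoor paths from Dh to Qh (paths whose first edge points into Dh):
  P1: Dh <- Gs -> Cj -> Qh
Condition 1 (no descendant of Dh in the set): holds — descendants of Dh are {Qh}; none are in {}.
Condition 2 (every backdoor path blocked by {}):
  P1: open — no interior node is in the conditioning set.
{} does not satisfy the backdoor criterion.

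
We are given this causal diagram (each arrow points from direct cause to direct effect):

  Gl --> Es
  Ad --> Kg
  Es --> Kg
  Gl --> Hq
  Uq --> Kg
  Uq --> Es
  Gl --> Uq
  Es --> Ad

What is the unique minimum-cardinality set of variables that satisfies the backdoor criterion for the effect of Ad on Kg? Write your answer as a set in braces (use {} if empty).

{Es}

Variables eligible for adjustment (non-descendants of Ad, excluding Ad and Kg): {Es, Gl, Hq, Uq}.
Backdoor paths from Ad to Kg:
  P1: Ad <- Es <- Gl -> Uq -> Kg
  P2: Ad <- Es <- Uq -> Kg
  P3: Ad <- Es -> Kg
The empty set is not sufficient: P1 (Ad <- Es <- Gl -> Uq -> Kg) has no collider blocking it and no conditioned non-collider, so it is open.
Try {Es}:
  P1: blocked at chain node Es ∈ conditioning set.
  P2: blocked at chain node Es ∈ conditioning set.
  P3: blocked at fork node Es ∈ conditioning set.
{Es} contains no descendant of Ad and blocks every backdoor path.
No other singleton works — e.g. {Gl} leaves P2 open — so {Es} is the unique smallest valid adjustment set.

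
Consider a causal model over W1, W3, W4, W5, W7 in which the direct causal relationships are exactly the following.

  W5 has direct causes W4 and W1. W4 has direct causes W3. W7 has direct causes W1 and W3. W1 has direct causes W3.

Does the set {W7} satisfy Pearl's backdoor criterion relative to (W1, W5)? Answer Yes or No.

No

Backdoor paths from W1 to W5 (paths whose first edge points into W1):
  P1: W1 <- W3 -> W4 -> W5
Condition 1 (no descendant of W1 in the set): FAILS — W7 is a descendant of W1.
Condition 2 (every backdoor path blocked by {W7}):
  P1: open — no interior node is in the conditioning set.
{W7} does not satisfy the backdoor criterion.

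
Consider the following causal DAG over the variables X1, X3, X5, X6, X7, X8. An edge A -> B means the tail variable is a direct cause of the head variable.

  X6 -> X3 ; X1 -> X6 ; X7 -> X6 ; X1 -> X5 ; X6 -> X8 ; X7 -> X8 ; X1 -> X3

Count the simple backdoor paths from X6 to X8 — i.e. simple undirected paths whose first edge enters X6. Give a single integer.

1

A backdoor path from X6 to X8 is any simple undirected path whose first edge points into X6 (i.e. leaves X6 via a parent).
Parents of X6: {X1, X7}.
Enumerating:
  P1: X6 <- X7 -> X8
That exhausts the simple backdoor paths. Count: 1.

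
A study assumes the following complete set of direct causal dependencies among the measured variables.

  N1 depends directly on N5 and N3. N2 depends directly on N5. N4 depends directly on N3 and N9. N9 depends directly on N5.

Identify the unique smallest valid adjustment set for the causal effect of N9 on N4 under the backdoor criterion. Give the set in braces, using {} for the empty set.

Variables eligible for adjustment (non-descendants of N9, excluding N9 and N4): {N1, N2, N3, N5}.
Backdoor paths from N9 to N4:
  P1: N9 <- N5 -> N1 <- N3 -> N4
Each backdoor path contains an unconditioned collider, so every path is already blocked with the empty conditioning set:
  P1: blocked at collider N1 (neither it nor any descendant is in the conditioning set).
The empty set is therefore the unique smallest valid set.

{}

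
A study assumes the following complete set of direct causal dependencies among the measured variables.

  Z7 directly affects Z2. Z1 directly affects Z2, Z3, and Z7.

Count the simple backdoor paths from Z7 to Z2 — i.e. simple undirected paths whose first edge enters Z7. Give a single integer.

A backdoor path from Z7 to Z2 is any simple undirected path whose first edge points into Z7 (i.e. leaves Z7 via a parent).
Parents of Z7: {Z1}.
Enumerating:
  P1: Z7 <- Z1 -> Z2
That exhausts the simple backdoor paths. Count: 1.

1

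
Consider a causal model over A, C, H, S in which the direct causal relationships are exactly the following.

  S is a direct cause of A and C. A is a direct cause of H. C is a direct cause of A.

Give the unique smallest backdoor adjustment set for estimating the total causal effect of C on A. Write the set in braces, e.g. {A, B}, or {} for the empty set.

Variables eligible for adjustment (non-descendants of C, excluding C and A): {S}.
Backdoor paths from C to A:
  P1: C <- S -> A
The empty set is not sufficient: P1 (C <- S -> A) has no collider blocking it and no conditioned non-collider, so it is open.
Try {S}:
  P1: blocked at fork node S ∈ conditioning set.
{S} contains no descendant of C and blocks every backdoor path.
{S} is the unique smallest valid adjustment set.

{S}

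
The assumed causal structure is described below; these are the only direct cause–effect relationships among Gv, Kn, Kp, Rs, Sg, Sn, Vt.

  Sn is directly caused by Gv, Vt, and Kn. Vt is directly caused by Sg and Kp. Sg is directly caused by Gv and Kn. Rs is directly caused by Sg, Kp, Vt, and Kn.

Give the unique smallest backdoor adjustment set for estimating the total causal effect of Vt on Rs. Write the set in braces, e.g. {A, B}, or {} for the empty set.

Variables eligible for adjustment (non-descendants of Vt, excluding Vt and Rs): {Gv, Kn, Kp, Sg}.
Backdoor paths from Vt to Rs:
  P1: Vt <- Kp -> Rs
  P2: Vt <- Sg <- Gv -> Sn <- Kn -> Rs
  P3: Vt <- Sg <- Kn -> Rs
  P4: Vt <- Sg -> Rs
The empty set is not sufficient: P1 (Vt <- Kp -> Rs) has no collider blocking it and no conditioned non-collider, so it is open.
Try {Kp, Sg}:
  P1: blocked at fork node Kp ∈ conditioning set.
  P2: blocked at chain node Sg ∈ conditioning set.
  P3: blocked at chain node Sg ∈ conditioning set.
  P4: blocked at fork node Sg ∈ conditioning set.
{Kp, Sg} contains no descendant of Vt and blocks every backdoor path.
Every element of {Kp, Sg} is needed (dropping Kp leaves P1 open; dropping Sg leaves P3 open), so no proper subset is valid.
Among all size-2 subsets of the eligible variables, only {Kp, Sg} blocks every backdoor path, so it is the unique smallest valid adjustment set.

{Kp, Sg}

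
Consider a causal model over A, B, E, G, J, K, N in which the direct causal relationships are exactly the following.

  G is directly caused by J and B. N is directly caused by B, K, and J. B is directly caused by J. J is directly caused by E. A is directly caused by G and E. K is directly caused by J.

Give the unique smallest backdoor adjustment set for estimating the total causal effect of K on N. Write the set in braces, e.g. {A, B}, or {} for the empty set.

Variables eligible for adjustment (non-descendants of K, excluding K and N): {A, B, E, G, J}.
Backdoor paths from K to N:
  P1: K <- J <- E -> A <- G <- B -> N
  P2: K <- J -> B -> N
  P3: K <- J -> G <- B -> N
  P4: K <- J -> N
The empty set is not sufficient: P2 (K <- J -> B -> N) has no collider blocking it and no conditioned non-collider, so it is open.
Try {J}:
  P1: blocked at chain node J ∈ conditioning set.
  P2: blocked at fork node J ∈ conditioning set.
  P3: blocked at fork node J ∈ conditioning set.
  P4: blocked at fork node J ∈ conditioning set.
{J} contains no descendant of K and blocks every backdoor path.
No other singleton works — e.g. {E} leaves P2 open — so {J} is the unique smallest valid adjustment set.

{J}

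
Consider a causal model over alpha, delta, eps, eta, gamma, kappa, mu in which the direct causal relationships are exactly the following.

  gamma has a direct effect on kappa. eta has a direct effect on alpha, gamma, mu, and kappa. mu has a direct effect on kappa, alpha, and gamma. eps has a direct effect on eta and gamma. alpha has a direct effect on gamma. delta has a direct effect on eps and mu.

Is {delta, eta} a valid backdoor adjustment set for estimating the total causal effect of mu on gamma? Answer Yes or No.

Yes

Backdoor paths from mu to gamma (paths whose first edge points into mu):
  P1: mu <- delta -> eps -> eta -> alpha -> gamma
  P2: mu <- delta -> eps -> eta -> gamma
  P3: mu <- delta -> eps -> eta -> kappa <- gamma
  P4: mu <- delta -> eps -> gamma
  P5: mu <- eta <- eps -> gamma
  P6: mu <- eta -> alpha -> gamma
  P7: mu <- eta -> gamma
  P8: mu <- eta -> kappa <- gamma
Condition 1 (no descendant of mu in the set): holds — descendants of mu are {alpha, gamma, kappa}; none are in {delta, eta}.
Condition 2 (every backdoor path blocked by {delta, eta}):
  P1: blocked at fork node delta ∈ conditioning set.
  P2: blocked at fork node delta ∈ conditioning set.
  P3: blocked at fork node delta ∈ conditioning set.
  P4: blocked at fork node delta ∈ conditioning set.
  P5: blocked at chain node eta ∈ conditioning set.
  P6: blocked at fork node eta ∈ conditioning set.
  P7: blocked at fork node eta ∈ conditioning set.
  P8: blocked at fork node eta ∈ conditioning set.
{delta, eta} satisfies the backdoor criterion.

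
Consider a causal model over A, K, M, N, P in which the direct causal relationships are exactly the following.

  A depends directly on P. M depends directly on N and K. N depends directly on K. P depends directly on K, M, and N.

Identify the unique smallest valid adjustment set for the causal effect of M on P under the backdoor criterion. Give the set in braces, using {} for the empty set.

Variables eligible for adjustment (non-descendants of M, excluding M and P): {K, N}.
Backdoor paths from M to P:
  P1: M <- K -> N -> P
  P2: M <- K -> P
  P3: M <- N <- K -> P
  P4: M <- N -> P
The empty set is not sufficient: P1 (M <- K -> N -> P) has no collider blocking it and no conditioned non-collider, so it is open.
Try {K, N}:
  P1: blocked at fork node K ∈ conditioning set.
  P2: blocked at fork node K ∈ conditioning set.
  P3: blocked at chain node N ∈ conditioning set.
  P4: blocked at fork node N ∈ conditioning set.
{K, N} contains no descendant of M and blocks every backdoor path.
Every element of {K, N} is needed (dropping K leaves P2 open; dropping N leaves P4 open), so no proper subset is valid.
Among all size-2 subsets of the eligible variables, only {K, N} blocks every backdoor path, so it is the unique smallest valid adjustment set.

{K, N}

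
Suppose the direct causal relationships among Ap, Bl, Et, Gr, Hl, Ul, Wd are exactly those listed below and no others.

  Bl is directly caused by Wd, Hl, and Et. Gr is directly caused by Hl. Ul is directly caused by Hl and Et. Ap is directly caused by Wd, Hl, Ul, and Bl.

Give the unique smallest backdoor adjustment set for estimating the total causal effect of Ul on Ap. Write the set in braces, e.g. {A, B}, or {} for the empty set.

{Et, Hl}

Variables eligible for adjustment (non-descendants of Ul, excluding Ul and Ap): {Bl, Et, Gr, Hl, Wd}.
Backdoor paths from Ul to Ap:
  P1: Ul <- Et -> Bl <- Hl -> Ap
  P2: Ul <- Et -> Bl <- Wd -> Ap
  P3: Ul <- Et -> Bl -> Ap
  P4: Ul <- Hl -> Bl <- Wd -> Ap
  P5: Ul <- Hl -> Bl -> Ap
  P6: Ul <- Hl -> Ap
The empty set is not sufficient: P3 (Ul <- Et -> Bl -> Ap) has no collider blocking it and no conditioned non-collider, so it is open.
Try {Et, Hl}:
  P1: blocked at fork node Et ∈ conditioning set.
  P2: blocked at fork node Et ∈ conditioning set.
  P3: blocked at fork node Et ∈ conditioning set.
  P4: blocked at fork node Hl ∈ conditioning set.
  P5: blocked at fork node Hl ∈ conditioning set.
  P6: blocked at fork node Hl ∈ conditioning set.
{Et, Hl} contains no descendant of Ul and blocks every backdoor path.
Every element of {Et, Hl} is needed (dropping Et leaves P3 open; dropping Hl leaves P5 open), so no proper subset is valid.
Among all size-2 subsets of the eligible variables, only {Et, Hl} blocks every backdoor path, so it is the unique smallest valid adjustment set.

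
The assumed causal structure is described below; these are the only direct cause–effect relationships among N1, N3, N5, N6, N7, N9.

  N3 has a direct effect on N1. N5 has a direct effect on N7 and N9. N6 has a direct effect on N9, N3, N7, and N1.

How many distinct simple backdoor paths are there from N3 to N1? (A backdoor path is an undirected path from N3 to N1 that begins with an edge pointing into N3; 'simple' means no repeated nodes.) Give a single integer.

1

A backdoor path from N3 to N1 is any simple undirected path whose first edge points into N3 (i.e. leaves N3 via a parent).
Parents of N3: {N6}.
Enumerating:
  P1: N3 <- N6 -> N1
That exhausts the simple backdoor paths. Count: 1.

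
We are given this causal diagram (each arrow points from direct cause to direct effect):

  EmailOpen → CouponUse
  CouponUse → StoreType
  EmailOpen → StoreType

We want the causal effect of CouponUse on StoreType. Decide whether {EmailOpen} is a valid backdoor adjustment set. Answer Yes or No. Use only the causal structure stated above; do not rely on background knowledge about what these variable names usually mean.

Yes

Backdoor paths from CouponUse to StoreType (paths whose first edge points into CouponUse):
  P1: CouponUse <- EmailOpen -> StoreType
Condition 1 (no descendant of CouponUse in the set): holds — descendants of CouponUse are {StoreType}; none are in {EmailOpen}.
Condition 2 (every backdoor path blocked by {EmailOpen}):
  P1: blocked at fork node EmailOpen ∈ conditioning set.
{EmailOpen} satisfies the backdoor criterion.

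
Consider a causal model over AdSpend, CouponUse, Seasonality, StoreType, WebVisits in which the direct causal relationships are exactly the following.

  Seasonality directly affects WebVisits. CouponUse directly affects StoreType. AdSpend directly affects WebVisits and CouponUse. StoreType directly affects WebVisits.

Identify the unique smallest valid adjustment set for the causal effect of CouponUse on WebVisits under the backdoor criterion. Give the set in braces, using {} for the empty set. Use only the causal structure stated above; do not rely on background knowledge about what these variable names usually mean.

{AdSpend}

Variables eligible for adjustment (non-descendants of CouponUse, excluding CouponUse and WebVisits): {AdSpend, Seasonality}.
Backdoor paths from CouponUse to WebVisits:
  P1: CouponUse <- AdSpend -> WebVisits
The empty set is not sufficient: P1 (CouponUse <- AdSpend -> WebVisits) has no collider blocking it and no conditioned non-collider, so it is open.
Try {AdSpend}:
  P1: blocked at fork node AdSpend ∈ conditioning set.
{AdSpend} contains no descendant of CouponUse and blocks every backdoor path.
No other singleton works — e.g. {Seasonality} leaves P1 open — so {AdSpend} is the unique smallest valid adjustment set.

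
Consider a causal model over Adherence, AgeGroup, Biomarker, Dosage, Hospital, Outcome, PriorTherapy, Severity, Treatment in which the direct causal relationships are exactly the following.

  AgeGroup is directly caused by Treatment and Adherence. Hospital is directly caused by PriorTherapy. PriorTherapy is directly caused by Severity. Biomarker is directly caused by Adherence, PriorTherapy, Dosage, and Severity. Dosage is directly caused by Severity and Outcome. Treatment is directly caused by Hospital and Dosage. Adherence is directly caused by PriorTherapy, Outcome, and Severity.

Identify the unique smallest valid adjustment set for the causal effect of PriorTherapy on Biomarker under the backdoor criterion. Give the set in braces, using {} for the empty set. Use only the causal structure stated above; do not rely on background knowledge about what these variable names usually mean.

Variables eligible for adjustment (non-descendants of PriorTherapy, excluding PriorTherapy and Biomarker): {Dosage, Outcome, Severity}.
Backdoor paths from PriorTherapy to Biomarker:
  P1: PriorTherapy <- Severity -> Adherence <- Outcome -> Dosage -> Biomarker
  P2: PriorTherapy <- Severity -> Adherence -> Biomarker
  P3: PriorTherapy <- Severity -> Adherence -> AgeGroup <- Treatment <- Dosage -> Biomarker
  P4: PriorTherapy <- Severity -> Dosage <- Outcome -> Adherence -> Biomarker
  P5: PriorTherapy <- Severity -> Dosage -> Treatment -> AgeGroup <- Adherence -> Biomarker
  P6: PriorTherapy <- Severity -> Dosage -> Biomarker
  P7: PriorTherapy <- Severity -> Biomarker
The empty set is not sufficient: P2 (PriorTherapy <- Severity -> Adherence -> Biomarker) has no collider blocking it and no conditioned non-collider, so it is open.
Try {Severity}:
  P1: blocked at fork node Severity ∈ conditioning set.
  P2: blocked at fork node Severity ∈ conditioning set.
  P3: blocked at fork node Severity ∈ conditioning set.
  P4: blocked at fork node Severity ∈ conditioning set.
  P5: blocked at fork node Severity ∈ conditioning set.
  P6: blocked at fork node Severity ∈ conditioning set.
  P7: blocked at fork node Severity ∈ conditioning set.
{Severity} contains no descendant of PriorTherapy and blocks every backdoor path.
No other singleton works — e.g. {Outcome} leaves P2 open — so {Severity} is the unique smallest valid adjustment set.

{Severity}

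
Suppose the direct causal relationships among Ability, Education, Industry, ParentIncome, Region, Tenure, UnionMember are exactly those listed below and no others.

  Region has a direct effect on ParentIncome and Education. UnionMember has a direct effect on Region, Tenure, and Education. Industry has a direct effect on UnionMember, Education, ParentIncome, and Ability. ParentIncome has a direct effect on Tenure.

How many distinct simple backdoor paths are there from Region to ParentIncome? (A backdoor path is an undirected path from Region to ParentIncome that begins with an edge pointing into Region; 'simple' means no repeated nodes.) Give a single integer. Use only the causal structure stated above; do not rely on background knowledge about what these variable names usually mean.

3

A backdoor path from Region to ParentIncome is any simple undirected path whose first edge points into Region (i.e. leaves Region via a parent).
Parents of Region: {UnionMember}.
Enumerating:
  P1: Region <- UnionMember <- Industry -> ParentIncome
  P2: Region <- UnionMember -> Education <- Industry -> ParentIncome
  P3: Region <- UnionMember -> Tenure <- ParentIncome
That exhausts the simple backdoor paths. Count: 3.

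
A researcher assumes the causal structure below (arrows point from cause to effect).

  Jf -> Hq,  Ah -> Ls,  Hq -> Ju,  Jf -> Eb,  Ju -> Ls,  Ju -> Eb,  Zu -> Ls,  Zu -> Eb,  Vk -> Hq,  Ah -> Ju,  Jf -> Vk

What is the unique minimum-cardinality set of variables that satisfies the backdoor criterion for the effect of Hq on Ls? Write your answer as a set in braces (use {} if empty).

Variables eligible for adjustment (non-descendants of Hq, excluding Hq and Ls): {Ah, Jf, Vk, Zu}.
Backdoor paths from Hq to Ls:
  P1: Hq <- Jf -> Eb <- Zu -> Ls
  P2: Hq <- Jf -> Eb <- Ju <- Ah -> Ls
  P3: Hq <- Jf -> Eb <- Ju -> Ls
  P4: Hq <- Vk <- Jf -> Eb <- Zu -> Ls
  P5: Hq <- Vk <- Jf -> Eb <- Ju <- Ah -> Ls
  P6: Hq <- Vk <- Jf -> Eb <- Ju -> Ls
Each backdoor path contains an unconditioned collider, so every path is already blocked with the empty conditioning set:
  P1: blocked at collider Eb (neither it nor any descendant is in the conditioning set).
  P2: blocked at collider Eb (neither it nor any descendant is in the conditioning set).
  P3: blocked at collider Eb (neither it nor any descendant is in the conditioning set).
  P4: blocked at collider Eb (neither it nor any descendant is in the conditioning set).
  P5: blocked at collider Eb (neither it nor any descendant is in the conditioning set).
  P6: blocked at collider Eb (neither it nor any descendant is in the conditioning set).
The empty set is therefore the unique smallest valid set.

{}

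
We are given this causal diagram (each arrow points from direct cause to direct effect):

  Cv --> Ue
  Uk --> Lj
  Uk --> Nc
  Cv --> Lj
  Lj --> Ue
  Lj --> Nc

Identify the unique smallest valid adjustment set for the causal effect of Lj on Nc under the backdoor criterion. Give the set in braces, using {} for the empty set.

{Uk}

Variables eligible for adjustment (non-descendants of Lj, excluding Lj and Nc): {Cv, Uk}.
Backdoor paths from Lj to Nc:
  P1: Lj <- Uk -> Nc
The empty set is not sufficient: P1 (Lj <- Uk -> Nc) has no collider blocking it and no conditioned non-collider, so it is open.
Try {Uk}:
  P1: blocked at fork node Uk ∈ conditioning set.
{Uk} contains no descendant of Lj and blocks every backdoor path.
No other singleton works — e.g. {Cv} leaves P1 open — so {Uk} is the unique smallest valid adjustment set.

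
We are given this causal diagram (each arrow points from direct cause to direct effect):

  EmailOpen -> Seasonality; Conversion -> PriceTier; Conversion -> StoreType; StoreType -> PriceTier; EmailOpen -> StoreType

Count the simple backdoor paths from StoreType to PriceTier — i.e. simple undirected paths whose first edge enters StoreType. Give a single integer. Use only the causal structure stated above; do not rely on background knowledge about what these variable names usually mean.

1

A backdoor path from StoreType to PriceTier is any simple undirected path whose first edge points into StoreType (i.e. leaves StoreType via a parent).
Parents of StoreType: {Conversion, EmailOpen}.
Enumerating:
  P1: StoreType <- Conversion -> PriceTier
That exhausts the simple backdoor paths. Count: 1.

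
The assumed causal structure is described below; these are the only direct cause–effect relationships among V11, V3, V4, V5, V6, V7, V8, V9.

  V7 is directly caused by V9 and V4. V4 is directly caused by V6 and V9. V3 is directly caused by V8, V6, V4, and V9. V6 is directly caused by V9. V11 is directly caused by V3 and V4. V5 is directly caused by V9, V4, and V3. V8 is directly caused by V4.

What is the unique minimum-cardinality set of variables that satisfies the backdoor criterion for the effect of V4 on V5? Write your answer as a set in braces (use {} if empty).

Variables eligible for adjustment (non-descendants of V4, excluding V4 and V5): {V6, V9}.
Backdoor paths from V4 to V5:
  P1: V4 <- V9 -> V6 -> V3 -> V5
  P2: V4 <- V9 -> V3 -> V5
  P3: V4 <- V9 -> V5
  P4: V4 <- V6 <- V9 -> V3 -> V5
  P5: V4 <- V6 <- V9 -> V5
  P6: V4 <- V6 -> V3 <- V9 -> V5
  P7: V4 <- V6 -> V3 -> V5
The empty set is not sufficient: P1 (V4 <- V9 -> V6 -> V3 -> V5) has no collider blocking it and no conditioned non-collider, so it is open.
Try {V6, V9}:
  P1: blocked at fork node V9 ∈ conditioning set.
  P2: blocked at fork node V9 ∈ conditioning set.
  P3: blocked at fork node V9 ∈ conditioning set.
  P4: blocked at chain node V6 ∈ conditioning set.
  P5: blocked at chain node V6 ∈ conditioning set.
  P6: blocked at fork node V6 ∈ conditioning set.
  P7: blocked at fork node V6 ∈ conditioning set.
{V6, V9} contains no descendant of V4 and blocks every backdoor path.
Every element of {V6, V9} is needed (dropping V6 leaves P7 open; dropping V9 leaves P2 open), so no proper subset is valid.
Among all size-2 subsets of the eligible variables, only {V6, V9} blocks every backdoor path, so it is the unique smallest valid adjustment set.

{V6, V9}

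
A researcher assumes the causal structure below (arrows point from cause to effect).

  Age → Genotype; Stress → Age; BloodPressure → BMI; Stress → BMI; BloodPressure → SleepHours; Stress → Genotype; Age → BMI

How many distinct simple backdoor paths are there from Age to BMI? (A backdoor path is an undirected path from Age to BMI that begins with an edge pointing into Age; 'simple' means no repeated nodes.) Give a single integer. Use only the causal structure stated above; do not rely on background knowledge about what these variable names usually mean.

1

A backdoor path from Age to BMI is any simple undirected path whose first edge points into Age (i.e. leaves Age via a parent).
Parents of Age: {Stress}.
Enumerating:
  P1: Age <- Stress -> BMI
That exhausts the simple backdoor paths. Count: 1.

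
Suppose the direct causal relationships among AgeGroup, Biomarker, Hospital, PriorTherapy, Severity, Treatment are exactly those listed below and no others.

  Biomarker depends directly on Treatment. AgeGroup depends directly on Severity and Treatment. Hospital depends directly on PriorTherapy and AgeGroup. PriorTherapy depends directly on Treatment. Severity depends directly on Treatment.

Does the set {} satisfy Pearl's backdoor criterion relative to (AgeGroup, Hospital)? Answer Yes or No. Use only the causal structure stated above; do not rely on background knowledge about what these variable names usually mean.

Backdoor paths from AgeGroup to Hospital (paths whose first edge points into AgeGroup):
  P1: AgeGroup <- Treatment -> PriorTherapy -> Hospital
  P2: AgeGroup <- Severity <- Treatment -> PriorTherapy -> Hospital
Condition 1 (no descendant of AgeGroup in the set): holds — descendants of AgeGroup are {Hospital}; none are in {}.
Condition 2 (every backdoor path blocked by {}):
  P1: open — no interior node is in the conditioning set.
  P2: open — no interior node is in the conditioning set.
{} does not satisfy the backdoor criterion.

No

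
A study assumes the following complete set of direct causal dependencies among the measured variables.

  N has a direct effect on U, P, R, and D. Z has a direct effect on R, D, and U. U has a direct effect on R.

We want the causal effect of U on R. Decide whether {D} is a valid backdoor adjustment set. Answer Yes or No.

Backdoor paths from U to R (paths whose first edge points into U):
  P1: U <- N -> R
  P2: U <- N -> D <- Z -> R
  P3: U <- Z -> R
  P4: U <- Z -> D <- N -> R
Condition 1 (no descendant of U in the set): holds — descendants of U are {R}; none are in {D}.
Condition 2 (every backdoor path blocked by {D}):
  P1: open — no interior node is in the conditioning set.
  P2: open — collider(s) D are conditioned on (or have a conditioned descendant) and no non-collider on the path is in the set.
  P3: open — no interior node is in the conditioning set.
  P4: open — collider(s) D are conditioned on (or have a conditioned descendant) and no non-collider on the path is in the set.
{D} does not satisfy the backdoor criterion.

No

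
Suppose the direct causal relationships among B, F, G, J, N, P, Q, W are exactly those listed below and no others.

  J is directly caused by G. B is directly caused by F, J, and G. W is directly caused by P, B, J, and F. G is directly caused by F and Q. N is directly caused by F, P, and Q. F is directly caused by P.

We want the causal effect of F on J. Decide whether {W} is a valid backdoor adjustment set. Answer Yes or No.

Backdoor paths from F to J (paths whose first edge points into F):
  P1: F <- P -> N <- Q -> G -> J
  P2: F <- P -> N <- Q -> G -> B <- J
  P3: F <- P -> N <- Q -> G -> B -> W <- J
  P4: F <- P -> W <- J
  P5: F <- P -> W <- B <- G -> J
  P6: F <- P -> W <- B <- J
Condition 1 (no descendant of F in the set): FAILS — W is a descendant of F.
Condition 2 (every backdoor path blocked by {W}):
  P1: blocked at collider N (neither it nor any descendant is in the conditioning set).
  P2: blocked at collider N (neither it nor any descendant is in the conditioning set).
  P3: blocked at collider N (neither it nor any descendant is in the conditioning set).
  P4: open — collider(s) W are conditioned on (or have a conditioned descendant) and no non-collider on the path is in the set.
  P5: open — collider(s) W are conditioned on (or have a conditioned descendant) and no non-collider on the path is in the set.
  P6: open — collider(s) W are conditioned on (or have a conditioned descendant) and no non-collider on the path is in the set.
{W} does not satisfy the backdoor criterion.

No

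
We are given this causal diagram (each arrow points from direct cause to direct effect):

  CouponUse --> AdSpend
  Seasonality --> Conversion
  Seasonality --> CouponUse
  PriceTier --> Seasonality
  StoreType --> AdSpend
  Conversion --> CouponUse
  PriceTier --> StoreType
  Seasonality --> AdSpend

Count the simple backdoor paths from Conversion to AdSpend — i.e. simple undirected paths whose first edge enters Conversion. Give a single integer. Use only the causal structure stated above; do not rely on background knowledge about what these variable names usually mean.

A backdoor path from Conversion to AdSpend is any simple undirected path whose first edge points into Conversion (i.e. leaves Conversion via a parent).
Parents of Conversion: {Seasonality}.
Enumerating:
  P1: Conversion <- Seasonality <- PriceTier -> StoreType -> AdSpend
  P2: Conversion <- Seasonality -> CouponUse -> AdSpend
  P3: Conversion <- Seasonality -> AdSpend
That exhausts the simple backdoor paths. Count: 3.

3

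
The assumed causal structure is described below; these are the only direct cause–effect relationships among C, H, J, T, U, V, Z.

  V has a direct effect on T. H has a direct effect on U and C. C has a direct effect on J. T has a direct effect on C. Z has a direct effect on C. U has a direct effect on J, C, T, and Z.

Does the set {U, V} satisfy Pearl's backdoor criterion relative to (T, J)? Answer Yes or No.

Yes

Backdoor paths from T to J (paths whose first edge points into T):
  P1: T <- U <- H -> C -> J
  P2: T <- U -> Z -> C -> J
  P3: T <- U -> C -> J
  P4: T <- U -> J
Condition 1 (no descendant of T in the set): holds — descendants of T are {C, J}; none are in {U, V}.
Condition 2 (every backdoor path blocked by {U, V}):
  P1: blocked at chain node U ∈ conditioning set.
  P2: blocked at fork node U ∈ conditioning set.
  P3: blocked at fork node U ∈ conditioning set.
  P4: blocked at fork node U ∈ conditioning set.
{U, V} satisfies the backdoor criterion.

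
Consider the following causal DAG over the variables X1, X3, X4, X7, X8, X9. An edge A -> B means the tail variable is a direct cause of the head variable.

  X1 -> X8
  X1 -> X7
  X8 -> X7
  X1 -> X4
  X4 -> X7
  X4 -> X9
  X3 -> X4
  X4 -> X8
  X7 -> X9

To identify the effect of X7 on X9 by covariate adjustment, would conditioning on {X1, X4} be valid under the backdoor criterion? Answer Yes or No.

Yes

Backdoor paths from X7 to X9 (paths whose first edge points into X7):
  P1: X7 <- X1 -> X4 -> X9
  P2: X7 <- X1 -> X8 <- X4 -> X9
  P3: X7 <- X4 -> X9
  P4: X7 <- X8 <- X1 -> X4 -> X9
  P5: X7 <- X8 <- X4 -> X9
Condition 1 (no descendant of X7 in the set): holds — descendants of X7 are {X9}; none are in {X1, X4}.
Condition 2 (every backdoor path blocked by {X1, X4}):
  P1: blocked at fork node X1 ∈ conditioning set.
  P2: blocked at fork node X1 ∈ conditioning set.
  P3: blocked at fork node X4 ∈ conditioning set.
  P4: blocked at fork node X1 ∈ conditioning set.
  P5: blocked at fork node X4 ∈ conditioning set.
{X1, X4} satisfies the backdoor criterion.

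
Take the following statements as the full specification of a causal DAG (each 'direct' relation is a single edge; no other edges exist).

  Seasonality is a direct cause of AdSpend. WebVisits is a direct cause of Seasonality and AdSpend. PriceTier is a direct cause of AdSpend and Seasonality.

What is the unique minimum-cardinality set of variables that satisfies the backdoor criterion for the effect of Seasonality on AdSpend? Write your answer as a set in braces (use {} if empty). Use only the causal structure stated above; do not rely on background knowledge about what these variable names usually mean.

Variables eligible for adjustment (non-descendants of Seasonality, excluding Seasonality and AdSpend): {PriceTier, WebVisits}.
Backdoor paths from Seasonality to AdSpend:
  P1: Seasonality <- WebVisits -> AdSpend
  P2: Seasonality <- PriceTier -> AdSpend
The empty set is not sufficient: P1 (Seasonality <- WebVisits -> AdSpend) has no collider blocking it and no conditioned non-collider, so it is open.
Try {PriceTier, WebVisits}:
  P1: blocked at fork node WebVisits ∈ conditioning set.
  P2: blocked at fork node PriceTier ∈ conditioning set.
{PriceTier, WebVisits} contains no descendant of Seasonality and blocks every backdoor path.
Every element of {PriceTier, WebVisits} is needed (dropping PriceTier leaves P2 open; dropping WebVisits leaves P1 open), so no proper subset is valid.
Among all size-2 subsets of the eligible variables, only {PriceTier, WebVisits} blocks every backdoor path, so it is the unique smallest valid adjustment set.

{PriceTier, WebVisits}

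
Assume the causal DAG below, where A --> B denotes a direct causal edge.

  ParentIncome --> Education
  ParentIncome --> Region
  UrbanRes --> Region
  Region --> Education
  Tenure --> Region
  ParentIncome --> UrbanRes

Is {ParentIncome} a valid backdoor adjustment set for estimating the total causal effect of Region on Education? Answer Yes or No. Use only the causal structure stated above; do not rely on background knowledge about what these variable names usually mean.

Backdoor paths from Region to Education (paths whose first edge points into Region):
  P1: Region <- ParentIncome -> Education
  P2: Region <- UrbanRes <- ParentIncome -> Education
Condition 1 (no descendant of Region in the set): holds — descendants of Region are {Education}; none are in {ParentIncome}.
Condition 2 (every backdoor path blocked by {ParentIncome}):
  P1: blocked at fork node ParentIncome ∈ conditioning set.
  P2: blocked at fork node ParentIncome ∈ conditioning set.
{ParentIncome} satisfies the backdoor criterion.

Yes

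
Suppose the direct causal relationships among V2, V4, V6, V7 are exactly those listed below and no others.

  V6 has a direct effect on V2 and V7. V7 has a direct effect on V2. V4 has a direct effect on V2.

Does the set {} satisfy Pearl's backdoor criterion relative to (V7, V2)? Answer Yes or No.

No

Backdoor paths from V7 to V2 (paths whose first edge points into V7):
  P1: V7 <- V6 -> V2
Condition 1 (no descendant of V7 in the set): holds — descendants of V7 are {V2}; none are in {}.
Condition 2 (every backdoor path blocked by {}):
  P1: open — no interior node is in the conditioning set.
{} does not satisfy the backdoor criterion.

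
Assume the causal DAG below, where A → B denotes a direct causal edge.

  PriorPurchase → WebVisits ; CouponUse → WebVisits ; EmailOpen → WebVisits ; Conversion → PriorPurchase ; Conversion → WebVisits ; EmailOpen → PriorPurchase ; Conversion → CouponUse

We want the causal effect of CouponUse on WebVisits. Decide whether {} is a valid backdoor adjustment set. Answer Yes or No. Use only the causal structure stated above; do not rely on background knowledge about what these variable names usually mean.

No

Backdoor paths from CouponUse to WebVisits (paths whose first edge points into CouponUse):
  P1: CouponUse <- Conversion -> PriorPurchase <- EmailOpen -> WebVisits
  P2: CouponUse <- Conversion -> PriorPurchase -> WebVisits
  P3: CouponUse <- Conversion -> WebVisits
Condition 1 (no descendant of CouponUse in the set): holds — descendants of CouponUse are {WebVisits}; none are in {}.
Condition 2 (every backdoor path blocked by {}):
  P1: blocked at collider PriorPurchase (neither it nor any descendant is in the conditioning set).
  P2: open — no interior node is in the conditioning set.
  P3: open — no interior node is in the conditioning set.
{} does not satisfy the backdoor criterion.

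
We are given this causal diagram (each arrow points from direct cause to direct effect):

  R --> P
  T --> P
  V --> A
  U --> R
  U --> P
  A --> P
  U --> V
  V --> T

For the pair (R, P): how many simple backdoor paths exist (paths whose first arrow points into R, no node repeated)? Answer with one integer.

3

A backdoor path from R to P is any simple undirected path whose first edge points into R (i.e. leaves R via a parent).
Parents of R: {U}.
Enumerating:
  P1: R <- U -> V -> A -> P
  P2: R <- U -> V -> T -> P
  P3: R <- U -> P
That exhausts the simple backdoor paths. Count: 3.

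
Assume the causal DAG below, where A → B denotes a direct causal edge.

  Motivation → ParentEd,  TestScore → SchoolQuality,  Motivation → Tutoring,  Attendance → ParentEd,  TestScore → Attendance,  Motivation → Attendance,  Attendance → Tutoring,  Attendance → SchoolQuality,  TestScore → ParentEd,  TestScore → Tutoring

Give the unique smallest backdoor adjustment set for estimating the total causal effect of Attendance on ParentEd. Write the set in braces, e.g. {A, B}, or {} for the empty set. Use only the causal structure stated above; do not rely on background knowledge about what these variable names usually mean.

{Motivation, TestScore}

Variables eligible for adjustment (non-descendants of Attendance, excluding Attendance and ParentEd): {Motivation, TestScore}.
Backdoor paths from Attendance to ParentEd:
  P1: Attendance <- Motivation -> Tutoring <- TestScore -> ParentEd
  P2: Attendance <- Motivation -> ParentEd
  P3: Attendance <- TestScore -> Tutoring <- Motivation -> ParentEd
  P4: Attendance <- TestScore -> ParentEd
The empty set is not sufficient: P2 (Attendance <- Motivation -> ParentEd) has no collider blocking it and no conditioned non-collider, so it is open.
Try {Motivation, TestScore}:
  P1: blocked at fork node Motivation ∈ conditioning set.
  P2: blocked at fork node Motivation ∈ conditioning set.
  P3: blocked at fork node TestScore ∈ conditioning set.
  P4: blocked at fork node TestScore ∈ conditioning set.
{Motivation, TestScore} contains no descendant of Attendance and blocks every backdoor path.
Every element of {Motivation, TestScore} is needed (dropping Motivation leaves P2 open; dropping TestScore leaves P4 open), so no proper subset is valid.
Among all size-2 subsets of the eligible variables, only {Motivation, TestScore} blocks every backdoor path, so it is the unique smallest valid adjustment set.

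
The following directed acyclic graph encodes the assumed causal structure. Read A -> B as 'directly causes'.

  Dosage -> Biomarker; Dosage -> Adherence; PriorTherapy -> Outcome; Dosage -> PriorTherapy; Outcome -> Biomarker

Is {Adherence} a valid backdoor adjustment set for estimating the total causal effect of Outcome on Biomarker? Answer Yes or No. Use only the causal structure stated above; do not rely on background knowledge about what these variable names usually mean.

No

Backdoor paths from Outcome to Biomarker (paths whose first edge points into Outcome):
  P1: Outcome <- PriorTherapy <- Dosage -> Biomarker
Condition 1 (no descendant of Outcome in the set): holds — descendants of Outcome are {Biomarker}; none are in {Adherence}.
Condition 2 (every backdoor path blocked by {Adherence}):
  P1: open — no interior node is in the conditioning set.
{Adherence} does not satisfy the backdoor criterion.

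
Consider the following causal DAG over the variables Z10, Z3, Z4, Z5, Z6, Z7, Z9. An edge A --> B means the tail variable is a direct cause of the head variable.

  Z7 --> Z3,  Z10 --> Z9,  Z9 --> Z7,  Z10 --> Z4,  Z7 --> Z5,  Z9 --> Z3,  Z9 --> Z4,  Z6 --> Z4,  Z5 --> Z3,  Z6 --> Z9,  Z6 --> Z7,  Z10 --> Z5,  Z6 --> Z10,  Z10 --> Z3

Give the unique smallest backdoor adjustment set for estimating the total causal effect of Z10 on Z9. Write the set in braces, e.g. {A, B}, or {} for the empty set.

Variables eligible for adjustment (non-descendants of Z10, excluding Z10 and Z9): {Z6}.
Backdoor paths from Z10 to Z9:
  P1: Z10 <- Z6 -> Z9
  P2: Z10 <- Z6 -> Z7 <- Z9
  P3: Z10 <- Z6 -> Z7 -> Z5 -> Z3 <- Z9
  P4: Z10 <- Z6 -> Z7 -> Z3 <- Z9
  P5: Z10 <- Z6 -> Z4 <- Z9
The empty set is not sufficient: P1 (Z10 <- Z6 -> Z9) has no collider blocking it and no conditioned non-collider, so it is open.
Try {Z6}:
  P1: blocked at fork node Z6 ∈ conditioning set.
  P2: blocked at fork node Z6 ∈ conditioning set.
  P3: blocked at fork node Z6 ∈ conditioning set.
  P4: blocked at fork node Z6 ∈ conditioning set.
  P5: blocked at fork node Z6 ∈ conditioning set.
{Z6} contains no descendant of Z10 and blocks every backdoor path.
{Z6} is the unique smallest valid adjustment set.

{Z6}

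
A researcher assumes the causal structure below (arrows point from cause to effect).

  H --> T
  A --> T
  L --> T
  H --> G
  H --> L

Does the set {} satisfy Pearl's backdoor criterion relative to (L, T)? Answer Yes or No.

No

Backdoor paths from L to T (paths whose first edge points into L):
  P1: L <- H -> T
Condition 1 (no descendant of L in the set): holds — descendants of L are {T}; none are in {}.
Condition 2 (every backdoor path blocked by {}):
  P1: open — no interior node is in the conditioning set.
{} does not satisfy the backdoor criterion.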